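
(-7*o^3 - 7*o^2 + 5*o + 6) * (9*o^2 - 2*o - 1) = -63*o^5 - 49*o^4 + 66*o^3 + 51*o^2 - 17*o - 6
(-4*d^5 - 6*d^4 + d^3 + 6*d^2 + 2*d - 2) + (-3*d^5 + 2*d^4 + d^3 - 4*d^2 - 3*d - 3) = -7*d^5 - 4*d^4 + 2*d^3 + 2*d^2 - d - 5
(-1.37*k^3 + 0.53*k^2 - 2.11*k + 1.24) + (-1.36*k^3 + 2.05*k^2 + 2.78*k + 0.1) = -2.73*k^3 + 2.58*k^2 + 0.67*k + 1.34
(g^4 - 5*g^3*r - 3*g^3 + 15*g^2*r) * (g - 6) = g^5 - 5*g^4*r - 9*g^4 + 45*g^3*r + 18*g^3 - 90*g^2*r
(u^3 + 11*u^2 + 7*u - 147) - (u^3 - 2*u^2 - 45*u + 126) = 13*u^2 + 52*u - 273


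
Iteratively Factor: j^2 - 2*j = (j - 2)*(j)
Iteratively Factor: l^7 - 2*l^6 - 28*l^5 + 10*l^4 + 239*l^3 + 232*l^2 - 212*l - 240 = (l + 1)*(l^6 - 3*l^5 - 25*l^4 + 35*l^3 + 204*l^2 + 28*l - 240) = (l + 1)*(l + 2)*(l^5 - 5*l^4 - 15*l^3 + 65*l^2 + 74*l - 120) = (l - 4)*(l + 1)*(l + 2)*(l^4 - l^3 - 19*l^2 - 11*l + 30) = (l - 4)*(l + 1)*(l + 2)^2*(l^3 - 3*l^2 - 13*l + 15) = (l - 5)*(l - 4)*(l + 1)*(l + 2)^2*(l^2 + 2*l - 3) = (l - 5)*(l - 4)*(l - 1)*(l + 1)*(l + 2)^2*(l + 3)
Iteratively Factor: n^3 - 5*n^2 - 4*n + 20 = (n - 2)*(n^2 - 3*n - 10) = (n - 5)*(n - 2)*(n + 2)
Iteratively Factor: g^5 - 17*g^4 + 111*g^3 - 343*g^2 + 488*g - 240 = (g - 4)*(g^4 - 13*g^3 + 59*g^2 - 107*g + 60) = (g - 5)*(g - 4)*(g^3 - 8*g^2 + 19*g - 12) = (g - 5)*(g - 4)^2*(g^2 - 4*g + 3) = (g - 5)*(g - 4)^2*(g - 1)*(g - 3)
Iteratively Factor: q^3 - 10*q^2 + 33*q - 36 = (q - 3)*(q^2 - 7*q + 12) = (q - 3)^2*(q - 4)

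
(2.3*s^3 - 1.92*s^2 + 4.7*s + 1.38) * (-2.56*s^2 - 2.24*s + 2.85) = -5.888*s^5 - 0.236800000000001*s^4 - 1.1762*s^3 - 19.5328*s^2 + 10.3038*s + 3.933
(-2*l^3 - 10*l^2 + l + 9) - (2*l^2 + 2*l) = -2*l^3 - 12*l^2 - l + 9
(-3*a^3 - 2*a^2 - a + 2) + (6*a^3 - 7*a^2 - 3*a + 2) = 3*a^3 - 9*a^2 - 4*a + 4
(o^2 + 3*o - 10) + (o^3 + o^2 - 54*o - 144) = o^3 + 2*o^2 - 51*o - 154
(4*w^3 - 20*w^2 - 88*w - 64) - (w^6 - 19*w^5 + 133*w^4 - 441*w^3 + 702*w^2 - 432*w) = -w^6 + 19*w^5 - 133*w^4 + 445*w^3 - 722*w^2 + 344*w - 64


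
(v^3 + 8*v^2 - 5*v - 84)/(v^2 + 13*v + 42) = (v^2 + v - 12)/(v + 6)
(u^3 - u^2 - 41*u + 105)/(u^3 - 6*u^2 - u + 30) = (u + 7)/(u + 2)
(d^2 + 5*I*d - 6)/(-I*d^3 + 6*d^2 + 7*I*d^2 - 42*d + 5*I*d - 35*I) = (I*d^2 - 5*d - 6*I)/(d^3 + d^2*(-7 + 6*I) - d*(5 + 42*I) + 35)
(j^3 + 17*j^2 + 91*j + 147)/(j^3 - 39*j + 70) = (j^2 + 10*j + 21)/(j^2 - 7*j + 10)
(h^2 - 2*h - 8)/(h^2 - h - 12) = (h + 2)/(h + 3)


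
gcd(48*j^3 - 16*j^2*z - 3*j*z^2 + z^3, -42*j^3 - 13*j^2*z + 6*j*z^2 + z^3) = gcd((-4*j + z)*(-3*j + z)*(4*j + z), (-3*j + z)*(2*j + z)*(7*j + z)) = -3*j + z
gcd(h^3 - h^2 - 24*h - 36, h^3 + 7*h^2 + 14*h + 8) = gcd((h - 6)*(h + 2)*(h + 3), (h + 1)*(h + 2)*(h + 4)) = h + 2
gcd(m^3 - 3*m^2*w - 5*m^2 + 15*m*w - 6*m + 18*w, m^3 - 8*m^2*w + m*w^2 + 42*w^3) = -m + 3*w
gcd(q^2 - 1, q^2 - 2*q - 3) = q + 1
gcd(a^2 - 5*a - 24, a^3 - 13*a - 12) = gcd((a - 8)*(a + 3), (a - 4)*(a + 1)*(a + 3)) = a + 3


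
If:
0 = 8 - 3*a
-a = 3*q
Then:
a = 8/3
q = -8/9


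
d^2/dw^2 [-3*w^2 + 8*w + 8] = -6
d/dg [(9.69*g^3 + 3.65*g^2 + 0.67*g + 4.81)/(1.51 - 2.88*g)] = (-55.8144*g^3 + 33.3837*g^2 + 11.023*g + 14.8645)/(8.2944*g^2 - 8.6976*g + 2.2801)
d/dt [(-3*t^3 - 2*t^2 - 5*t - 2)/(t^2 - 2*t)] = (-3*t^4 + 12*t^3 + 9*t^2 + 4*t - 4)/(t^2*(t^2 - 4*t + 4))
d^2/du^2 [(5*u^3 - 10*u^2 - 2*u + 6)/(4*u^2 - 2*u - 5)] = 2*(8*u^3 - 162*u^2 + 111*u - 86)/(64*u^6 - 96*u^5 - 192*u^4 + 232*u^3 + 240*u^2 - 150*u - 125)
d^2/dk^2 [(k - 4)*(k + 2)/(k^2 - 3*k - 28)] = 2*(k^3 + 60*k^2 - 96*k + 656)/(k^6 - 9*k^5 - 57*k^4 + 477*k^3 + 1596*k^2 - 7056*k - 21952)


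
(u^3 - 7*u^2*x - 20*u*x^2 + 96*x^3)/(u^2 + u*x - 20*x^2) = (u^3 - 7*u^2*x - 20*u*x^2 + 96*x^3)/(u^2 + u*x - 20*x^2)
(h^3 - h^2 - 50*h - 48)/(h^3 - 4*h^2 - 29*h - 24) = (h + 6)/(h + 3)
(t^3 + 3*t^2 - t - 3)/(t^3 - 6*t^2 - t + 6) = (t + 3)/(t - 6)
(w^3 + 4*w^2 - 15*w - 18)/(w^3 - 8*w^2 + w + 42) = (w^2 + 7*w + 6)/(w^2 - 5*w - 14)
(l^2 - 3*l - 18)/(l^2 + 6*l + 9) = (l - 6)/(l + 3)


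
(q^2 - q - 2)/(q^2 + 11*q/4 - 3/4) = 4*(q^2 - q - 2)/(4*q^2 + 11*q - 3)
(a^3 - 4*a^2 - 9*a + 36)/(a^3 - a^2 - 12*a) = (a - 3)/a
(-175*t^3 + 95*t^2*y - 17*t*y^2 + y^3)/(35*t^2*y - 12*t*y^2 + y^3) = (-5*t + y)/y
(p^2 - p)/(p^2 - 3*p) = (p - 1)/(p - 3)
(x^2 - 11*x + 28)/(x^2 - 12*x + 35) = (x - 4)/(x - 5)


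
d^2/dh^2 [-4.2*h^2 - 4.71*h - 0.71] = -8.40000000000000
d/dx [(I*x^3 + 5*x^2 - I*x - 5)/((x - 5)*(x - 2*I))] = (I*x^4 + x^3*(4 - 10*I) + x^2*(-55 - 9*I) + x*(10 + 100*I) - 15 - 10*I)/(x^4 + x^3*(-10 - 4*I) + x^2*(21 + 40*I) + x*(40 - 100*I) - 100)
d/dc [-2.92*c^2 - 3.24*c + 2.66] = -5.84*c - 3.24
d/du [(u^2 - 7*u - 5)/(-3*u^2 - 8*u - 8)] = (-29*u^2 - 46*u + 16)/(9*u^4 + 48*u^3 + 112*u^2 + 128*u + 64)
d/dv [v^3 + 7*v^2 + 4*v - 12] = 3*v^2 + 14*v + 4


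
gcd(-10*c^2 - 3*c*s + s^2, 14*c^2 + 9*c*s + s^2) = 2*c + s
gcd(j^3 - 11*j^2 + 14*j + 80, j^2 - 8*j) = j - 8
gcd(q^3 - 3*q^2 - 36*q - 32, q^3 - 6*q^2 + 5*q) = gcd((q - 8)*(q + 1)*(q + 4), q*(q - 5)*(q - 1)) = 1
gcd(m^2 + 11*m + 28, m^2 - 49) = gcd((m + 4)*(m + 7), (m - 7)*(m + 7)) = m + 7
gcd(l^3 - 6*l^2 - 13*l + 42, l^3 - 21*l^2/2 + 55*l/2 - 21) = l^2 - 9*l + 14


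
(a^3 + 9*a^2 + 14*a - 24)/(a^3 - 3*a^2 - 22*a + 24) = (a + 6)/(a - 6)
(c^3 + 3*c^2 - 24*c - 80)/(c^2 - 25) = (c^2 + 8*c + 16)/(c + 5)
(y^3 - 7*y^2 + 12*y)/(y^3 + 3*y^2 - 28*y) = (y - 3)/(y + 7)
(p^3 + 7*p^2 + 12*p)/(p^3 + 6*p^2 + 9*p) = (p + 4)/(p + 3)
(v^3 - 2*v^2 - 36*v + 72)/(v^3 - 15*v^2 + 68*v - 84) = (v + 6)/(v - 7)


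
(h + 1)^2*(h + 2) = h^3 + 4*h^2 + 5*h + 2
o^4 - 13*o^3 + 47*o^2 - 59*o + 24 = (o - 8)*(o - 3)*(o - 1)^2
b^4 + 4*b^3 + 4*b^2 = b^2*(b + 2)^2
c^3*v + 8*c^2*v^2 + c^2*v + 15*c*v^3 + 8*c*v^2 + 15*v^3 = (c + 3*v)*(c + 5*v)*(c*v + v)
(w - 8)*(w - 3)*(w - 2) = w^3 - 13*w^2 + 46*w - 48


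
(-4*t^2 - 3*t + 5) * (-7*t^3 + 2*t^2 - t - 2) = 28*t^5 + 13*t^4 - 37*t^3 + 21*t^2 + t - 10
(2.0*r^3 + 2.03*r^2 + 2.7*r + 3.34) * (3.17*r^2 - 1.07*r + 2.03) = 6.34*r^5 + 4.2951*r^4 + 10.4469*r^3 + 11.8197*r^2 + 1.9072*r + 6.7802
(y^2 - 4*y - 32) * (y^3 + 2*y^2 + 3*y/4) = y^5 - 2*y^4 - 157*y^3/4 - 67*y^2 - 24*y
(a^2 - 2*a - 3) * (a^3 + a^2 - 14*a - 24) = a^5 - a^4 - 19*a^3 + a^2 + 90*a + 72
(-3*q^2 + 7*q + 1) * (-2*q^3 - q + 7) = 6*q^5 - 14*q^4 + q^3 - 28*q^2 + 48*q + 7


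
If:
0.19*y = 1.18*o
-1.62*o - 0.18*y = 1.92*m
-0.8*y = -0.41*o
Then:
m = 0.00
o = 0.00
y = 0.00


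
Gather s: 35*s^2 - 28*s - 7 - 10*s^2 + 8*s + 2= 25*s^2 - 20*s - 5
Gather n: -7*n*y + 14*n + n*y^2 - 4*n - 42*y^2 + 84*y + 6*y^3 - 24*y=n*(y^2 - 7*y + 10) + 6*y^3 - 42*y^2 + 60*y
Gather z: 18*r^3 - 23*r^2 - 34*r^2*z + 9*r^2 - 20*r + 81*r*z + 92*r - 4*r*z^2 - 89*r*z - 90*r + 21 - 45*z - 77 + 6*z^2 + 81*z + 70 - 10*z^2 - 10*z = 18*r^3 - 14*r^2 - 18*r + z^2*(-4*r - 4) + z*(-34*r^2 - 8*r + 26) + 14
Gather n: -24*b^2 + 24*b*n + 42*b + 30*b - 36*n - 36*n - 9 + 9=-24*b^2 + 72*b + n*(24*b - 72)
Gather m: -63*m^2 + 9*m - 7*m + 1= -63*m^2 + 2*m + 1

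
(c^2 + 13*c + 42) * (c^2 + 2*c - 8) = c^4 + 15*c^3 + 60*c^2 - 20*c - 336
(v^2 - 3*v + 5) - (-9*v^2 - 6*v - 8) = 10*v^2 + 3*v + 13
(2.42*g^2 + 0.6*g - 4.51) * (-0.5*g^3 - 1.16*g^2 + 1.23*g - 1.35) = -1.21*g^5 - 3.1072*g^4 + 4.5356*g^3 + 2.7026*g^2 - 6.3573*g + 6.0885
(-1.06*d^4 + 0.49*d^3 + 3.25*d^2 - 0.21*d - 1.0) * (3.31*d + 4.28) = -3.5086*d^5 - 2.9149*d^4 + 12.8547*d^3 + 13.2149*d^2 - 4.2088*d - 4.28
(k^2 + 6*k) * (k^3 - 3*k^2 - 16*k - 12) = k^5 + 3*k^4 - 34*k^3 - 108*k^2 - 72*k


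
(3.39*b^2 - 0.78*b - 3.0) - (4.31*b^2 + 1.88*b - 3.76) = -0.919999999999999*b^2 - 2.66*b + 0.76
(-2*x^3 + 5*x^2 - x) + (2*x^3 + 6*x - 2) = 5*x^2 + 5*x - 2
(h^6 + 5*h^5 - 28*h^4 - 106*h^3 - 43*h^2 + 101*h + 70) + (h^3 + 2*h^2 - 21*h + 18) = h^6 + 5*h^5 - 28*h^4 - 105*h^3 - 41*h^2 + 80*h + 88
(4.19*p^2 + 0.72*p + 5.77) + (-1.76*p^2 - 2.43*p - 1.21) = 2.43*p^2 - 1.71*p + 4.56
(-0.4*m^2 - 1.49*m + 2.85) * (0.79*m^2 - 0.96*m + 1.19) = -0.316*m^4 - 0.7931*m^3 + 3.2059*m^2 - 4.5091*m + 3.3915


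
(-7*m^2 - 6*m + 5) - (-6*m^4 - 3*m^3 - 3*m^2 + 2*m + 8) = 6*m^4 + 3*m^3 - 4*m^2 - 8*m - 3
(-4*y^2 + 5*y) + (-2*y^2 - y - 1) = -6*y^2 + 4*y - 1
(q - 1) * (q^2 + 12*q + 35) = q^3 + 11*q^2 + 23*q - 35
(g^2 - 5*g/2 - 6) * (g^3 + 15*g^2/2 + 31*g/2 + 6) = g^5 + 5*g^4 - 37*g^3/4 - 311*g^2/4 - 108*g - 36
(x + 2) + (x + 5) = 2*x + 7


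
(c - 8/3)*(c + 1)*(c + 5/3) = c^3 - 49*c/9 - 40/9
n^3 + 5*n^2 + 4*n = n*(n + 1)*(n + 4)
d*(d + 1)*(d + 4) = d^3 + 5*d^2 + 4*d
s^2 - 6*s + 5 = (s - 5)*(s - 1)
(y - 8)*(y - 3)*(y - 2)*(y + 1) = y^4 - 12*y^3 + 33*y^2 - 2*y - 48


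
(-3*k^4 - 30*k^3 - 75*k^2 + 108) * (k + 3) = -3*k^5 - 39*k^4 - 165*k^3 - 225*k^2 + 108*k + 324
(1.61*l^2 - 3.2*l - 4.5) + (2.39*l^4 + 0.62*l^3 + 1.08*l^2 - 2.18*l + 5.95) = 2.39*l^4 + 0.62*l^3 + 2.69*l^2 - 5.38*l + 1.45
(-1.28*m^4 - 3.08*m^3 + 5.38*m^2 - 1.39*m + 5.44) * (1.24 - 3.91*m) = 5.0048*m^5 + 10.4556*m^4 - 24.855*m^3 + 12.1061*m^2 - 22.994*m + 6.7456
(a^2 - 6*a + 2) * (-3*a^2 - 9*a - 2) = -3*a^4 + 9*a^3 + 46*a^2 - 6*a - 4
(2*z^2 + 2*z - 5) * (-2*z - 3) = -4*z^3 - 10*z^2 + 4*z + 15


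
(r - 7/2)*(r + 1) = r^2 - 5*r/2 - 7/2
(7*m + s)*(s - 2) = 7*m*s - 14*m + s^2 - 2*s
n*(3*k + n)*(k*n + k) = 3*k^2*n^2 + 3*k^2*n + k*n^3 + k*n^2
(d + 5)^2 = d^2 + 10*d + 25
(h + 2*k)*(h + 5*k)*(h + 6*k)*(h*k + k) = h^4*k + 13*h^3*k^2 + h^3*k + 52*h^2*k^3 + 13*h^2*k^2 + 60*h*k^4 + 52*h*k^3 + 60*k^4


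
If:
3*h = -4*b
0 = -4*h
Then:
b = 0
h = 0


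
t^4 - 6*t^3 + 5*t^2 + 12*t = t*(t - 4)*(t - 3)*(t + 1)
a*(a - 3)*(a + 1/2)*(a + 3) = a^4 + a^3/2 - 9*a^2 - 9*a/2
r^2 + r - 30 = (r - 5)*(r + 6)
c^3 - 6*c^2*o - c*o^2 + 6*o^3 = (c - 6*o)*(c - o)*(c + o)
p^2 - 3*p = p*(p - 3)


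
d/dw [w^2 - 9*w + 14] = 2*w - 9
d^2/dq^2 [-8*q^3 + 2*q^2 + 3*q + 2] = 4 - 48*q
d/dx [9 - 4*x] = -4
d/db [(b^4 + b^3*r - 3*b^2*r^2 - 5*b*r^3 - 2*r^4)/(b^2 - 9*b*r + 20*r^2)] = 2*(b^5 - 13*b^4*r + 31*b^3*r^2 + 46*b^2*r^3 - 58*b*r^4 - 59*r^5)/(b^4 - 18*b^3*r + 121*b^2*r^2 - 360*b*r^3 + 400*r^4)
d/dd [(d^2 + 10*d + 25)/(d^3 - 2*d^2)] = (-d^3 - 20*d^2 - 55*d + 100)/(d^3*(d^2 - 4*d + 4))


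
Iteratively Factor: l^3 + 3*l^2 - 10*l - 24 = (l + 4)*(l^2 - l - 6) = (l + 2)*(l + 4)*(l - 3)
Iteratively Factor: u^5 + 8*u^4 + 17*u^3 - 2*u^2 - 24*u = (u + 4)*(u^4 + 4*u^3 + u^2 - 6*u) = (u + 3)*(u + 4)*(u^3 + u^2 - 2*u) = (u + 2)*(u + 3)*(u + 4)*(u^2 - u) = (u - 1)*(u + 2)*(u + 3)*(u + 4)*(u)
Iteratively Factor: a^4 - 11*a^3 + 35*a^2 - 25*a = (a)*(a^3 - 11*a^2 + 35*a - 25) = a*(a - 1)*(a^2 - 10*a + 25) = a*(a - 5)*(a - 1)*(a - 5)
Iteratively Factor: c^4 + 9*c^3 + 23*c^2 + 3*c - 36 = (c - 1)*(c^3 + 10*c^2 + 33*c + 36) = (c - 1)*(c + 4)*(c^2 + 6*c + 9) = (c - 1)*(c + 3)*(c + 4)*(c + 3)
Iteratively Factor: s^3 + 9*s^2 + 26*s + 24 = (s + 4)*(s^2 + 5*s + 6) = (s + 2)*(s + 4)*(s + 3)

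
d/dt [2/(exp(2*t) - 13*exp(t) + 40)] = (26 - 4*exp(t))*exp(t)/(exp(2*t) - 13*exp(t) + 40)^2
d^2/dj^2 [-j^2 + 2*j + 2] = -2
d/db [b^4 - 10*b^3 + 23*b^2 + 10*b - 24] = 4*b^3 - 30*b^2 + 46*b + 10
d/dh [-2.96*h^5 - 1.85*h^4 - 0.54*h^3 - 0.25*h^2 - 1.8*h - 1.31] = -14.8*h^4 - 7.4*h^3 - 1.62*h^2 - 0.5*h - 1.8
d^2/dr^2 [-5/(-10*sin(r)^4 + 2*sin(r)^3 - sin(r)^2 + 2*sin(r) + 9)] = (-8000*sin(r)^8 + 2300*sin(r)^7 + 9220*sin(r)^6 - 2990*sin(r)^5 - 6120*sin(r)^4 + 280*sin(r)^3 + 5350*sin(r)^2 - 510*sin(r) + 130)/((sin(r)^2 + 1)^3*(10*sin(r)^2 - 2*sin(r) - 9)^3)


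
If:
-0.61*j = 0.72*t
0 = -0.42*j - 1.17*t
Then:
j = 0.00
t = 0.00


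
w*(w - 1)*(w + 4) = w^3 + 3*w^2 - 4*w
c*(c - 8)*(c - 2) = c^3 - 10*c^2 + 16*c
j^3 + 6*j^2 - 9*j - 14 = (j - 2)*(j + 1)*(j + 7)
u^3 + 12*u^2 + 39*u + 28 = (u + 1)*(u + 4)*(u + 7)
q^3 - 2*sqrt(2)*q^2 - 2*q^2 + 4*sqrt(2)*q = q*(q - 2)*(q - 2*sqrt(2))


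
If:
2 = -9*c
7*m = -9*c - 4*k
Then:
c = -2/9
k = 1/2 - 7*m/4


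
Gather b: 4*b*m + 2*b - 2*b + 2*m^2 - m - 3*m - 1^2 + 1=4*b*m + 2*m^2 - 4*m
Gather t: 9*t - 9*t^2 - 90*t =-9*t^2 - 81*t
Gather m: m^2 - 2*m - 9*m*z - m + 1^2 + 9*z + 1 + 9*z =m^2 + m*(-9*z - 3) + 18*z + 2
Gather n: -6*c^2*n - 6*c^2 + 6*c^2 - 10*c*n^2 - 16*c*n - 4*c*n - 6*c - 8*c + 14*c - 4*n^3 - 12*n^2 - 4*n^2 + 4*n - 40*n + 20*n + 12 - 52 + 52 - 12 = -4*n^3 + n^2*(-10*c - 16) + n*(-6*c^2 - 20*c - 16)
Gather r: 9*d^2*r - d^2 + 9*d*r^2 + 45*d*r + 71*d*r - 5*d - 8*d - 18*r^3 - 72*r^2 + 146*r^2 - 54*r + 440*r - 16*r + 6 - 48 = -d^2 - 13*d - 18*r^3 + r^2*(9*d + 74) + r*(9*d^2 + 116*d + 370) - 42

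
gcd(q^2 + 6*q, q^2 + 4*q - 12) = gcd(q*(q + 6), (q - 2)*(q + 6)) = q + 6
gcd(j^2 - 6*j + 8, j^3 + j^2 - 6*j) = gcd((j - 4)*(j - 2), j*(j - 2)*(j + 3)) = j - 2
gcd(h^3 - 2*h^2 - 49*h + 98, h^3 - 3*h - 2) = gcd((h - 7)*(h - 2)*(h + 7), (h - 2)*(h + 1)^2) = h - 2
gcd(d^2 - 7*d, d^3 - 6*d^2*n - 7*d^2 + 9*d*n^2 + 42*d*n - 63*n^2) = d - 7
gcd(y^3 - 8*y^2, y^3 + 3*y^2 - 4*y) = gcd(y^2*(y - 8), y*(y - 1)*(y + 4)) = y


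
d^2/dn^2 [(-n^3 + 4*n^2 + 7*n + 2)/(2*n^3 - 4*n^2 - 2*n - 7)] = 2*(8*n^6 + 72*n^5 - 156*n^4 + 396*n^3 + 282*n^2 - 603*n + 50)/(8*n^9 - 48*n^8 + 72*n^7 - 52*n^6 + 264*n^5 - 216*n^4 - 50*n^3 - 672*n^2 - 294*n - 343)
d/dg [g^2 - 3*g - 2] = 2*g - 3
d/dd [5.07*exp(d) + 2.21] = 5.07*exp(d)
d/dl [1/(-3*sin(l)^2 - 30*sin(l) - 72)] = 2*(sin(l) + 5)*cos(l)/(3*(sin(l)^2 + 10*sin(l) + 24)^2)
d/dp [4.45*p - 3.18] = 4.45000000000000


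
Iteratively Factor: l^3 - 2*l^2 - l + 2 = (l + 1)*(l^2 - 3*l + 2) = (l - 1)*(l + 1)*(l - 2)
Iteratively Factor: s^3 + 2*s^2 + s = (s + 1)*(s^2 + s) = s*(s + 1)*(s + 1)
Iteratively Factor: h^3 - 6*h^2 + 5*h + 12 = (h - 3)*(h^2 - 3*h - 4) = (h - 3)*(h + 1)*(h - 4)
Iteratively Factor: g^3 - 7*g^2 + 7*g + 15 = (g - 3)*(g^2 - 4*g - 5) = (g - 3)*(g + 1)*(g - 5)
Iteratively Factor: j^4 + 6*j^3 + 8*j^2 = (j + 2)*(j^3 + 4*j^2) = j*(j + 2)*(j^2 + 4*j) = j^2*(j + 2)*(j + 4)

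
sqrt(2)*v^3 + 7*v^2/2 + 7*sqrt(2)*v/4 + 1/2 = (v + sqrt(2)/2)*(v + sqrt(2))*(sqrt(2)*v + 1/2)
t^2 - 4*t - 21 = (t - 7)*(t + 3)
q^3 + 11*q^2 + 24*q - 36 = (q - 1)*(q + 6)^2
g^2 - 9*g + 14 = (g - 7)*(g - 2)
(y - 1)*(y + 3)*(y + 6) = y^3 + 8*y^2 + 9*y - 18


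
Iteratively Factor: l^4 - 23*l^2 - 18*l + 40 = (l - 1)*(l^3 + l^2 - 22*l - 40) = (l - 1)*(l + 2)*(l^2 - l - 20) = (l - 1)*(l + 2)*(l + 4)*(l - 5)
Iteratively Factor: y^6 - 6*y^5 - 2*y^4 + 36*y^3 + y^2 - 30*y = (y - 3)*(y^5 - 3*y^4 - 11*y^3 + 3*y^2 + 10*y) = (y - 3)*(y + 1)*(y^4 - 4*y^3 - 7*y^2 + 10*y) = (y - 3)*(y - 1)*(y + 1)*(y^3 - 3*y^2 - 10*y) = (y - 3)*(y - 1)*(y + 1)*(y + 2)*(y^2 - 5*y) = y*(y - 3)*(y - 1)*(y + 1)*(y + 2)*(y - 5)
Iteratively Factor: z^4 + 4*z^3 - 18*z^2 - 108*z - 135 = (z + 3)*(z^3 + z^2 - 21*z - 45) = (z + 3)^2*(z^2 - 2*z - 15) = (z - 5)*(z + 3)^2*(z + 3)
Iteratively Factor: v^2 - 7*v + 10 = (v - 5)*(v - 2)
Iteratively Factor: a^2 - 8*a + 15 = (a - 3)*(a - 5)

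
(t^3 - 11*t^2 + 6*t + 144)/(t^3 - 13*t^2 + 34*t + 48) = (t + 3)/(t + 1)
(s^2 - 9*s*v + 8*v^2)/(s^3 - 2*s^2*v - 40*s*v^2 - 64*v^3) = (s - v)/(s^2 + 6*s*v + 8*v^2)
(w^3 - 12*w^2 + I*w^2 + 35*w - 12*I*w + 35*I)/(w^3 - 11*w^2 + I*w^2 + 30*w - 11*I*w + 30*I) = (w - 7)/(w - 6)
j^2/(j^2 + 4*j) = j/(j + 4)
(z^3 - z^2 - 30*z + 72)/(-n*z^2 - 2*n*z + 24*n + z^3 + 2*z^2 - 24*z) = (z - 3)/(-n + z)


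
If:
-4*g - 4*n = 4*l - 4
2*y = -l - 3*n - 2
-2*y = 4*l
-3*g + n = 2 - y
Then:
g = -7/5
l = 23/15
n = 13/15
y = -46/15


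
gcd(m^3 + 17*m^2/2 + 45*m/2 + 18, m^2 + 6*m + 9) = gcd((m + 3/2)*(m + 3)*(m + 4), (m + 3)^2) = m + 3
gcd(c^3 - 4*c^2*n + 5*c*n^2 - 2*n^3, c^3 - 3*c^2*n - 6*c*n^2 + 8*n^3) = c - n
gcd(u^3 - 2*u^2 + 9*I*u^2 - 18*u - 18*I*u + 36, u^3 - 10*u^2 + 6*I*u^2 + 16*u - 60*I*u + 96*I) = u^2 + u*(-2 + 6*I) - 12*I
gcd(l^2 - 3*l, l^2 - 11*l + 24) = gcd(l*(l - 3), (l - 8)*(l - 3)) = l - 3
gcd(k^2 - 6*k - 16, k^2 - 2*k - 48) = k - 8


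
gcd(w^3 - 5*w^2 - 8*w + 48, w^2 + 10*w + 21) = w + 3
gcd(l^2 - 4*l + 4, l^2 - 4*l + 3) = 1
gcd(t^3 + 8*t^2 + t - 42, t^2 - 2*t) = t - 2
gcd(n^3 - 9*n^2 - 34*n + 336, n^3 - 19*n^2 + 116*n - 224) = n^2 - 15*n + 56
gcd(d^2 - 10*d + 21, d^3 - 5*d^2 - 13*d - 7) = d - 7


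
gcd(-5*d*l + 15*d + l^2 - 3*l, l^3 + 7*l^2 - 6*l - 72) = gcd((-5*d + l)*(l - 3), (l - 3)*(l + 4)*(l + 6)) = l - 3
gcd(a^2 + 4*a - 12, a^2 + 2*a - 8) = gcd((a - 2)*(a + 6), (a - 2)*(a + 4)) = a - 2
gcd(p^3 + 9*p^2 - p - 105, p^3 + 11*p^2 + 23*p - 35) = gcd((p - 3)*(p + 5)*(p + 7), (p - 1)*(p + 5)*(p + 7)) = p^2 + 12*p + 35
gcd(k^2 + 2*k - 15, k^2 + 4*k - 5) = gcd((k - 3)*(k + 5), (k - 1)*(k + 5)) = k + 5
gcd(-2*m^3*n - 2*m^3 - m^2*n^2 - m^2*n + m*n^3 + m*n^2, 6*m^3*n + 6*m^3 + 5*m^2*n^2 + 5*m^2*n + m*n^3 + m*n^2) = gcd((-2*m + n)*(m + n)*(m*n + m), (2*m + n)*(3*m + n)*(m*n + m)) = m*n + m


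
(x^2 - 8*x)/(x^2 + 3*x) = (x - 8)/(x + 3)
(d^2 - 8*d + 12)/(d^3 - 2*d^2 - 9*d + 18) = (d - 6)/(d^2 - 9)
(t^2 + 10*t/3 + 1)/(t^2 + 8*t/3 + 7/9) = 3*(t + 3)/(3*t + 7)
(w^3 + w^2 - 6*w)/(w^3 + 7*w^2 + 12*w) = (w - 2)/(w + 4)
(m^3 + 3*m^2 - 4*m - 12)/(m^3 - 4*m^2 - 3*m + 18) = (m^2 + m - 6)/(m^2 - 6*m + 9)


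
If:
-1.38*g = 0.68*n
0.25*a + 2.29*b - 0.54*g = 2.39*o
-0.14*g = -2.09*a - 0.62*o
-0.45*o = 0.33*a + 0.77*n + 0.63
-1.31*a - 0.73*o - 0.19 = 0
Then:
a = 0.20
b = -0.61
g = 0.27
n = -0.54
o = -0.62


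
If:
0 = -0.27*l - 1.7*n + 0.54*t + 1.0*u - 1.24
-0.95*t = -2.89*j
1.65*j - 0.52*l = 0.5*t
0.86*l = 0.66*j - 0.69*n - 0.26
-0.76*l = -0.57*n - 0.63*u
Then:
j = 1.37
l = 0.34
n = 0.51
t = 4.17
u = -0.05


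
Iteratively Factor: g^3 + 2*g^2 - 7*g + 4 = (g + 4)*(g^2 - 2*g + 1) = (g - 1)*(g + 4)*(g - 1)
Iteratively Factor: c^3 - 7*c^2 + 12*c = (c - 3)*(c^2 - 4*c) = c*(c - 3)*(c - 4)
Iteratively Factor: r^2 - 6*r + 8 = (r - 2)*(r - 4)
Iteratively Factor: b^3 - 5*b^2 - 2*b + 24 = (b + 2)*(b^2 - 7*b + 12) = (b - 4)*(b + 2)*(b - 3)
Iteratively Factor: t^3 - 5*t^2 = (t)*(t^2 - 5*t) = t*(t - 5)*(t)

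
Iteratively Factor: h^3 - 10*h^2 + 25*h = (h - 5)*(h^2 - 5*h) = h*(h - 5)*(h - 5)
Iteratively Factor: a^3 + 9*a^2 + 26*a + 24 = (a + 2)*(a^2 + 7*a + 12) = (a + 2)*(a + 4)*(a + 3)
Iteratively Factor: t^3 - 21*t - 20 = (t + 4)*(t^2 - 4*t - 5) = (t - 5)*(t + 4)*(t + 1)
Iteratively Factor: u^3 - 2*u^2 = (u)*(u^2 - 2*u) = u^2*(u - 2)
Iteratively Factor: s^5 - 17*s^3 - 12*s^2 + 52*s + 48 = (s + 2)*(s^4 - 2*s^3 - 13*s^2 + 14*s + 24) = (s + 2)*(s + 3)*(s^3 - 5*s^2 + 2*s + 8) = (s + 1)*(s + 2)*(s + 3)*(s^2 - 6*s + 8) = (s - 2)*(s + 1)*(s + 2)*(s + 3)*(s - 4)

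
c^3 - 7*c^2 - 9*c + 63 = (c - 7)*(c - 3)*(c + 3)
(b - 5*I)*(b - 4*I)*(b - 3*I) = b^3 - 12*I*b^2 - 47*b + 60*I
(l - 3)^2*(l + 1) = l^3 - 5*l^2 + 3*l + 9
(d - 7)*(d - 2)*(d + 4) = d^3 - 5*d^2 - 22*d + 56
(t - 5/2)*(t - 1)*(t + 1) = t^3 - 5*t^2/2 - t + 5/2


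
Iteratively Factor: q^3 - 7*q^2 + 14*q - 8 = (q - 2)*(q^2 - 5*q + 4) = (q - 4)*(q - 2)*(q - 1)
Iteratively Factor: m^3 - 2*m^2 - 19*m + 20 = (m + 4)*(m^2 - 6*m + 5) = (m - 5)*(m + 4)*(m - 1)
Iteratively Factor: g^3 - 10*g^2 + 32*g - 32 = (g - 2)*(g^2 - 8*g + 16) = (g - 4)*(g - 2)*(g - 4)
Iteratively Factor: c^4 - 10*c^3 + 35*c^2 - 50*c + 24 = (c - 3)*(c^3 - 7*c^2 + 14*c - 8) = (c - 3)*(c - 1)*(c^2 - 6*c + 8) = (c - 4)*(c - 3)*(c - 1)*(c - 2)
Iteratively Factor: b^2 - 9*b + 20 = (b - 5)*(b - 4)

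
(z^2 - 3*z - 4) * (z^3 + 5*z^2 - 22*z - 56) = z^5 + 2*z^4 - 41*z^3 - 10*z^2 + 256*z + 224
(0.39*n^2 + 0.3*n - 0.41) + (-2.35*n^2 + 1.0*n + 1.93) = -1.96*n^2 + 1.3*n + 1.52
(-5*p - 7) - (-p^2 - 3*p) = p^2 - 2*p - 7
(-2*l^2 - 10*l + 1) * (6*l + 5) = -12*l^3 - 70*l^2 - 44*l + 5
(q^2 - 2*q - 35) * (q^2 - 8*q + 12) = q^4 - 10*q^3 - 7*q^2 + 256*q - 420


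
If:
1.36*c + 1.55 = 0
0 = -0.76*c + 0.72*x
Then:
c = -1.14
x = -1.20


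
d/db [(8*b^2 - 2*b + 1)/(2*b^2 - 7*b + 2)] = (-52*b^2 + 28*b + 3)/(4*b^4 - 28*b^3 + 57*b^2 - 28*b + 4)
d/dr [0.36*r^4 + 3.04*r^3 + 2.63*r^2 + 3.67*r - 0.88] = 1.44*r^3 + 9.12*r^2 + 5.26*r + 3.67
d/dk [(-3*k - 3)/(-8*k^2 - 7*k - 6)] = 3*(8*k^2 + 7*k - (k + 1)*(16*k + 7) + 6)/(8*k^2 + 7*k + 6)^2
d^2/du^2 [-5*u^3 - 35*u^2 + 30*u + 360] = -30*u - 70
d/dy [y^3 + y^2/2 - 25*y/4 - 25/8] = 3*y^2 + y - 25/4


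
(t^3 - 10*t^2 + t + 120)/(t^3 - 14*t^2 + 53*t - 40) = (t + 3)/(t - 1)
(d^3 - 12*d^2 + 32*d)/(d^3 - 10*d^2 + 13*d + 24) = d*(d - 4)/(d^2 - 2*d - 3)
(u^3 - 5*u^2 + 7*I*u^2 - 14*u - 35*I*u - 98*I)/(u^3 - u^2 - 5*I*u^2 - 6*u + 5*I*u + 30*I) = (u^2 + 7*u*(-1 + I) - 49*I)/(u^2 - u*(3 + 5*I) + 15*I)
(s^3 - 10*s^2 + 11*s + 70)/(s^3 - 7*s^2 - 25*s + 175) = (s + 2)/(s + 5)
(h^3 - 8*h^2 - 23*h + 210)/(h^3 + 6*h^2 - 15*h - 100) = (h^2 - 13*h + 42)/(h^2 + h - 20)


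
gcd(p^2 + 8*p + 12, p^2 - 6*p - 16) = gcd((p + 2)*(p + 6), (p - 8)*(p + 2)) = p + 2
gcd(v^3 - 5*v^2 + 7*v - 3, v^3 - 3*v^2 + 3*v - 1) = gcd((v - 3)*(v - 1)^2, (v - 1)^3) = v^2 - 2*v + 1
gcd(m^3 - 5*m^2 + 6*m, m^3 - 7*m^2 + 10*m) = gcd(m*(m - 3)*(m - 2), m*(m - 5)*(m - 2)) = m^2 - 2*m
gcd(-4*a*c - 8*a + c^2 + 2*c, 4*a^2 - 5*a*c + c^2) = 4*a - c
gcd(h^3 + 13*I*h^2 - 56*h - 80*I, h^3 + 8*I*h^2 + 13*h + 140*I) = h + 5*I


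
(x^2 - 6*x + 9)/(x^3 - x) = (x^2 - 6*x + 9)/(x^3 - x)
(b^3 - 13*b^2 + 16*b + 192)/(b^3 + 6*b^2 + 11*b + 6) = (b^2 - 16*b + 64)/(b^2 + 3*b + 2)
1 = 1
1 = 1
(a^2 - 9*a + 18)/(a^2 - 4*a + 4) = (a^2 - 9*a + 18)/(a^2 - 4*a + 4)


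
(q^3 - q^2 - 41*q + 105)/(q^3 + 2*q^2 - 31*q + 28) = (q^2 - 8*q + 15)/(q^2 - 5*q + 4)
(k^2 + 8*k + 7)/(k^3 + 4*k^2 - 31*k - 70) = (k + 1)/(k^2 - 3*k - 10)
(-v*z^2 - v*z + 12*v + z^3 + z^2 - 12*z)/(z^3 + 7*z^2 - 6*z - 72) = (-v + z)/(z + 6)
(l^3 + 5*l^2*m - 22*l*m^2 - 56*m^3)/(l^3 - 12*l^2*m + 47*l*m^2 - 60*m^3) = (l^2 + 9*l*m + 14*m^2)/(l^2 - 8*l*m + 15*m^2)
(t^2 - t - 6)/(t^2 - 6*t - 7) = (-t^2 + t + 6)/(-t^2 + 6*t + 7)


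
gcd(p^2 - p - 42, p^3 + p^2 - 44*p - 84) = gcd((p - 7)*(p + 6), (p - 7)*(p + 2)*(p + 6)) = p^2 - p - 42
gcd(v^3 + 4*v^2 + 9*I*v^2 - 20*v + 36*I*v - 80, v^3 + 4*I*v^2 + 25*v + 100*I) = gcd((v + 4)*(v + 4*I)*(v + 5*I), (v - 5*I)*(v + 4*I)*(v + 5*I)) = v^2 + 9*I*v - 20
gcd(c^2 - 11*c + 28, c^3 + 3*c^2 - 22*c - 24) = c - 4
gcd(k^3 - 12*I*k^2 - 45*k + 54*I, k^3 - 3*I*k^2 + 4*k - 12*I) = k - 3*I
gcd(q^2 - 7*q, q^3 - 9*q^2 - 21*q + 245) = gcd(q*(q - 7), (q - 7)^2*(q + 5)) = q - 7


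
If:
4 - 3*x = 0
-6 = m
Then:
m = -6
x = 4/3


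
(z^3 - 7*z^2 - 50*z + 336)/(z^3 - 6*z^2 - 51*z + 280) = (z - 6)/(z - 5)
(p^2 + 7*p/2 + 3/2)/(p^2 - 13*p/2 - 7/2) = (p + 3)/(p - 7)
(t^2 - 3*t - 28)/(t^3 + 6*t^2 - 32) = (t - 7)/(t^2 + 2*t - 8)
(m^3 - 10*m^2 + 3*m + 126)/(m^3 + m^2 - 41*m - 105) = (m - 6)/(m + 5)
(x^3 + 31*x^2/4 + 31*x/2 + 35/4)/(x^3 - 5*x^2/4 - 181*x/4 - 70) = (x + 1)/(x - 8)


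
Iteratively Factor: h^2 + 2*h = (h + 2)*(h)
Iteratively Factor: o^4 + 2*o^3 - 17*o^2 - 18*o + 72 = (o - 3)*(o^3 + 5*o^2 - 2*o - 24) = (o - 3)*(o + 4)*(o^2 + o - 6) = (o - 3)*(o - 2)*(o + 4)*(o + 3)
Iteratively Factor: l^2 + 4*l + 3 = (l + 1)*(l + 3)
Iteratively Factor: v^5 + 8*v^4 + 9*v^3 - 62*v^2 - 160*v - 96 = (v + 4)*(v^4 + 4*v^3 - 7*v^2 - 34*v - 24) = (v + 1)*(v + 4)*(v^3 + 3*v^2 - 10*v - 24) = (v + 1)*(v + 2)*(v + 4)*(v^2 + v - 12) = (v + 1)*(v + 2)*(v + 4)^2*(v - 3)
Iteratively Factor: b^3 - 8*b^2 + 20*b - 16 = (b - 2)*(b^2 - 6*b + 8) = (b - 2)^2*(b - 4)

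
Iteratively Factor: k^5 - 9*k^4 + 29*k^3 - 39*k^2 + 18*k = (k - 1)*(k^4 - 8*k^3 + 21*k^2 - 18*k) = (k - 3)*(k - 1)*(k^3 - 5*k^2 + 6*k) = (k - 3)^2*(k - 1)*(k^2 - 2*k) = (k - 3)^2*(k - 2)*(k - 1)*(k)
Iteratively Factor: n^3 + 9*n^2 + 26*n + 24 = (n + 3)*(n^2 + 6*n + 8) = (n + 2)*(n + 3)*(n + 4)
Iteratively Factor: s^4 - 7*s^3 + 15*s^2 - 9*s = (s - 3)*(s^3 - 4*s^2 + 3*s) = (s - 3)*(s - 1)*(s^2 - 3*s) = (s - 3)^2*(s - 1)*(s)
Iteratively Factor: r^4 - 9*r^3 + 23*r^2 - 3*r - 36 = (r + 1)*(r^3 - 10*r^2 + 33*r - 36) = (r - 4)*(r + 1)*(r^2 - 6*r + 9) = (r - 4)*(r - 3)*(r + 1)*(r - 3)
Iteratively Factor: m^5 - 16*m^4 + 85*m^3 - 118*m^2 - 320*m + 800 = (m + 2)*(m^4 - 18*m^3 + 121*m^2 - 360*m + 400) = (m - 5)*(m + 2)*(m^3 - 13*m^2 + 56*m - 80) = (m - 5)*(m - 4)*(m + 2)*(m^2 - 9*m + 20) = (m - 5)*(m - 4)^2*(m + 2)*(m - 5)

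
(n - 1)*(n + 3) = n^2 + 2*n - 3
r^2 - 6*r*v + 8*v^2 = (r - 4*v)*(r - 2*v)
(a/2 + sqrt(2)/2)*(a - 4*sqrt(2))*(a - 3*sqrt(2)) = a^3/2 - 3*sqrt(2)*a^2 + 5*a + 12*sqrt(2)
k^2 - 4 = (k - 2)*(k + 2)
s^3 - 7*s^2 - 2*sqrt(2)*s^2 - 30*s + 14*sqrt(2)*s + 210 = (s - 7)*(s - 5*sqrt(2))*(s + 3*sqrt(2))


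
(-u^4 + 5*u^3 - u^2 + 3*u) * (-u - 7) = u^5 + 2*u^4 - 34*u^3 + 4*u^2 - 21*u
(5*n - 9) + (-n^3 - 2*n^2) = -n^3 - 2*n^2 + 5*n - 9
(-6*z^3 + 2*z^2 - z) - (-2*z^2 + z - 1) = -6*z^3 + 4*z^2 - 2*z + 1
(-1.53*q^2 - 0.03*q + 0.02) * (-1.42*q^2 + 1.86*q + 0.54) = 2.1726*q^4 - 2.8032*q^3 - 0.9104*q^2 + 0.021*q + 0.0108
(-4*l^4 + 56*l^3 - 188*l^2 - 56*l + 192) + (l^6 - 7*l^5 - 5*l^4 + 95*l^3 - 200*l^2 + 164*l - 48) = l^6 - 7*l^5 - 9*l^4 + 151*l^3 - 388*l^2 + 108*l + 144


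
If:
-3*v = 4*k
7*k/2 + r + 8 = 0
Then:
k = -3*v/4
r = 21*v/8 - 8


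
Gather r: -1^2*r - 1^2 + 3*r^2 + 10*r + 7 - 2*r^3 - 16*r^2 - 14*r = -2*r^3 - 13*r^2 - 5*r + 6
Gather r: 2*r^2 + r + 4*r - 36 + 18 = 2*r^2 + 5*r - 18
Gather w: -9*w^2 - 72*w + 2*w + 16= -9*w^2 - 70*w + 16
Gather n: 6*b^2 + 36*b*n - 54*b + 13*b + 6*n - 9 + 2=6*b^2 - 41*b + n*(36*b + 6) - 7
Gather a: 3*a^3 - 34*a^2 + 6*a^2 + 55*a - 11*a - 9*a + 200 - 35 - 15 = 3*a^3 - 28*a^2 + 35*a + 150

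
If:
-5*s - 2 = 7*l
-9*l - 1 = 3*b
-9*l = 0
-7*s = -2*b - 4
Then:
No Solution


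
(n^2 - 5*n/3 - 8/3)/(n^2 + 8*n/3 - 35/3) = (3*n^2 - 5*n - 8)/(3*n^2 + 8*n - 35)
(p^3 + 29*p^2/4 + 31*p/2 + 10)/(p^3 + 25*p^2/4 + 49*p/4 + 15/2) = (p + 4)/(p + 3)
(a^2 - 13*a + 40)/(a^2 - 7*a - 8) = (a - 5)/(a + 1)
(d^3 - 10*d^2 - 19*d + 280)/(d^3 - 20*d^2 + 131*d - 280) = (d + 5)/(d - 5)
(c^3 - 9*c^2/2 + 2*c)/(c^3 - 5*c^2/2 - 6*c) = (2*c - 1)/(2*c + 3)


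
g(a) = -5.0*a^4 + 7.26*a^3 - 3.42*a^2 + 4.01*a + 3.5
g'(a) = -20.0*a^3 + 21.78*a^2 - 6.84*a + 4.01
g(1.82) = -11.62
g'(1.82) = -56.87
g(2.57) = -103.67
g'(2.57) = -209.21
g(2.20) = -44.05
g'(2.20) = -118.58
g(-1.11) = -22.68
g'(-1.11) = 65.79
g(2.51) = -91.63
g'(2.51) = -192.21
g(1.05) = 6.27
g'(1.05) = -2.31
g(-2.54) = -355.84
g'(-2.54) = 489.64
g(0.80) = 6.19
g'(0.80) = 2.24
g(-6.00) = -8191.84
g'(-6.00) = 5149.13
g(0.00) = 3.50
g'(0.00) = 4.01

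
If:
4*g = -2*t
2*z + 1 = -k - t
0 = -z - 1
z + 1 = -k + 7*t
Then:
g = -1/16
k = 7/8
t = 1/8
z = -1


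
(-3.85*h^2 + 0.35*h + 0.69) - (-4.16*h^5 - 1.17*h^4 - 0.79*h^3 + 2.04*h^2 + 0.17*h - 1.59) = 4.16*h^5 + 1.17*h^4 + 0.79*h^3 - 5.89*h^2 + 0.18*h + 2.28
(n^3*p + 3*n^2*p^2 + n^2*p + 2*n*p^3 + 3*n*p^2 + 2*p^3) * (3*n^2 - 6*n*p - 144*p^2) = 3*n^5*p + 3*n^4*p^2 + 3*n^4*p - 156*n^3*p^3 + 3*n^3*p^2 - 444*n^2*p^4 - 156*n^2*p^3 - 288*n*p^5 - 444*n*p^4 - 288*p^5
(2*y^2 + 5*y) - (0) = 2*y^2 + 5*y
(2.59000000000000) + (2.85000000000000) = 5.44000000000000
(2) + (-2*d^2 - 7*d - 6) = -2*d^2 - 7*d - 4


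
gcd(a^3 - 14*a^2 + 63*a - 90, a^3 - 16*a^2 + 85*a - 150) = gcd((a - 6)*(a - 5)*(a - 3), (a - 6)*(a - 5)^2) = a^2 - 11*a + 30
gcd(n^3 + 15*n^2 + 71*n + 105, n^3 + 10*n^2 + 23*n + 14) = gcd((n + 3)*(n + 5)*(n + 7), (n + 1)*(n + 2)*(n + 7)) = n + 7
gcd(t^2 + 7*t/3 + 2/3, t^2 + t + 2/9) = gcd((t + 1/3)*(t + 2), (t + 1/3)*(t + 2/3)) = t + 1/3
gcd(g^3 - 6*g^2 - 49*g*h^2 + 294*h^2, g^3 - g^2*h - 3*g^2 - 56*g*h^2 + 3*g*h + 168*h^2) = g + 7*h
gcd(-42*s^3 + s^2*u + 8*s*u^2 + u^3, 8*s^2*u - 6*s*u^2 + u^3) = 2*s - u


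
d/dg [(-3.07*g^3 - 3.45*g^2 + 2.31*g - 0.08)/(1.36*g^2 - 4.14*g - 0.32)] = (-4.1752*g^4 + 25.4196*g^3 + 14.0886*g^2 + 2.4256*g - 1.0704)/(1.8496*g^4 - 11.2608*g^3 + 16.2692*g^2 + 2.6496*g + 0.1024)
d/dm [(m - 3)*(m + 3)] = 2*m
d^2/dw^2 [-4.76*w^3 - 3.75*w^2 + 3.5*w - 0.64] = -28.56*w - 7.5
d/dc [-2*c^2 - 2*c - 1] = -4*c - 2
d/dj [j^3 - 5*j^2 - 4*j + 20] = 3*j^2 - 10*j - 4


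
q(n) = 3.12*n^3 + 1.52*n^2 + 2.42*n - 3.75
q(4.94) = 421.43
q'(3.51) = 128.41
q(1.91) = 28.16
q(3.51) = 158.39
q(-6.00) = -637.47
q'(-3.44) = 102.72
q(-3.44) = -121.10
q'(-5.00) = 221.22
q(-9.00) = -2176.89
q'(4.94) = 245.86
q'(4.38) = 195.30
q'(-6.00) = 321.14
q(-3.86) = -169.88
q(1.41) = 11.43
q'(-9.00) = 733.22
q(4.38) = 298.18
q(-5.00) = -367.85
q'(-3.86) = 130.15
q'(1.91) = 42.37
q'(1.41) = 25.32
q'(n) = 9.36*n^2 + 3.04*n + 2.42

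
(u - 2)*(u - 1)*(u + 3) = u^3 - 7*u + 6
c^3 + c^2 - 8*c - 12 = (c - 3)*(c + 2)^2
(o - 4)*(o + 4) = o^2 - 16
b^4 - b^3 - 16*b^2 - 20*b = b*(b - 5)*(b + 2)^2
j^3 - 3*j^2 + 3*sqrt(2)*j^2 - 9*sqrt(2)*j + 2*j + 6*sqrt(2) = (j - 2)*(j - 1)*(j + 3*sqrt(2))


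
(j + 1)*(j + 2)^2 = j^3 + 5*j^2 + 8*j + 4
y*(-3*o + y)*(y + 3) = -3*o*y^2 - 9*o*y + y^3 + 3*y^2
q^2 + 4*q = q*(q + 4)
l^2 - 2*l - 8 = (l - 4)*(l + 2)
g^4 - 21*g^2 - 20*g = g*(g - 5)*(g + 1)*(g + 4)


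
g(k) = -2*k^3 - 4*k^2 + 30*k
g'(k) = -6*k^2 - 8*k + 30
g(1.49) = 29.20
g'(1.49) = 4.76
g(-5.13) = 10.84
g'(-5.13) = -86.86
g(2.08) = 27.10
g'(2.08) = -12.60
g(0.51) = 13.99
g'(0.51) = 24.36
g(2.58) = 16.43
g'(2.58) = -30.58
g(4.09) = -81.05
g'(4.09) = -103.09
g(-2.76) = -71.22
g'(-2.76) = 6.37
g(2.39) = 21.55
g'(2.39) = -23.39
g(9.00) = -1512.00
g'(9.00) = -528.00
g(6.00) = -396.00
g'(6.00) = -234.00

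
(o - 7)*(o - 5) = o^2 - 12*o + 35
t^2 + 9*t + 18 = (t + 3)*(t + 6)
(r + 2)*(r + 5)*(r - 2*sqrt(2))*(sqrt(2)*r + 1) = sqrt(2)*r^4 - 3*r^3 + 7*sqrt(2)*r^3 - 21*r^2 + 8*sqrt(2)*r^2 - 30*r - 14*sqrt(2)*r - 20*sqrt(2)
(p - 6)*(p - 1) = p^2 - 7*p + 6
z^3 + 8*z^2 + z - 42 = (z - 2)*(z + 3)*(z + 7)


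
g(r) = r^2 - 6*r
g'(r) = 2*r - 6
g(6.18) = 1.11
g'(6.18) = 6.36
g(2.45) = -8.70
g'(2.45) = -1.10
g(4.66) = -6.24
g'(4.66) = 3.32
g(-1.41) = 10.45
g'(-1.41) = -8.82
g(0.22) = -1.27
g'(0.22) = -5.56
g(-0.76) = 5.14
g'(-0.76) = -7.52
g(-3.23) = 29.81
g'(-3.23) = -12.46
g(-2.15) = 17.52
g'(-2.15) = -10.30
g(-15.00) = 315.00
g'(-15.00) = -36.00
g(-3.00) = 27.00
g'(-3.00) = -12.00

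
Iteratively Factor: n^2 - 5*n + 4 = (n - 4)*(n - 1)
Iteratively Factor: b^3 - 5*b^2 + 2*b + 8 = (b - 2)*(b^2 - 3*b - 4) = (b - 4)*(b - 2)*(b + 1)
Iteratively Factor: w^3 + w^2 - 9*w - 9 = (w + 3)*(w^2 - 2*w - 3) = (w + 1)*(w + 3)*(w - 3)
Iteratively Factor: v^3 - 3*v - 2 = (v + 1)*(v^2 - v - 2) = (v - 2)*(v + 1)*(v + 1)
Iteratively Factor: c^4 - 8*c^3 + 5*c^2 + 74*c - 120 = (c + 3)*(c^3 - 11*c^2 + 38*c - 40) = (c - 5)*(c + 3)*(c^2 - 6*c + 8) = (c - 5)*(c - 4)*(c + 3)*(c - 2)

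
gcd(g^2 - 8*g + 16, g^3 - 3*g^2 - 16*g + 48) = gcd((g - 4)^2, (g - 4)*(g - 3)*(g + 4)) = g - 4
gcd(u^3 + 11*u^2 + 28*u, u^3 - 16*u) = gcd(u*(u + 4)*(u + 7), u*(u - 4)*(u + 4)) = u^2 + 4*u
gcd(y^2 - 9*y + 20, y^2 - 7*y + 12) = y - 4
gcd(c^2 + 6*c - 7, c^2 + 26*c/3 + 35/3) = c + 7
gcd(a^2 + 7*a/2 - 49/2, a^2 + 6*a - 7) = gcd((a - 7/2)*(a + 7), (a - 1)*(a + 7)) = a + 7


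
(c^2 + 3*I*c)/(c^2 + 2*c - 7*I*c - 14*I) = c*(c + 3*I)/(c^2 + c*(2 - 7*I) - 14*I)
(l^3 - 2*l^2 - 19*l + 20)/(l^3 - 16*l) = (l^2 - 6*l + 5)/(l*(l - 4))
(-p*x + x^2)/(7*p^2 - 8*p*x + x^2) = x/(-7*p + x)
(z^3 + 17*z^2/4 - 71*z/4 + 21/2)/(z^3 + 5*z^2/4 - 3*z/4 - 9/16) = 4*(z^2 + 5*z - 14)/(4*z^2 + 8*z + 3)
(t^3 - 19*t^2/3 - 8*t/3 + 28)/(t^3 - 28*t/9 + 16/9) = 3*(3*t^2 - 25*t + 42)/(9*t^2 - 18*t + 8)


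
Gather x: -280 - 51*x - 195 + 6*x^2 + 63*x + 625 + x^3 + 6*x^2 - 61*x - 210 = x^3 + 12*x^2 - 49*x - 60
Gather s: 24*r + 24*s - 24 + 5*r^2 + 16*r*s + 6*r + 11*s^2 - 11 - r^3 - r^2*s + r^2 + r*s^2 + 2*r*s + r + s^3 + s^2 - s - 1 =-r^3 + 6*r^2 + 31*r + s^3 + s^2*(r + 12) + s*(-r^2 + 18*r + 23) - 36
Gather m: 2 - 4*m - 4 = -4*m - 2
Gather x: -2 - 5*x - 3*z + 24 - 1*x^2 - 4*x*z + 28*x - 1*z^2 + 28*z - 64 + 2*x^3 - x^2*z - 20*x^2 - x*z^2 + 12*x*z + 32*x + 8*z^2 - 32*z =2*x^3 + x^2*(-z - 21) + x*(-z^2 + 8*z + 55) + 7*z^2 - 7*z - 42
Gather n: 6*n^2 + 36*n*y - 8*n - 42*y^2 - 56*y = 6*n^2 + n*(36*y - 8) - 42*y^2 - 56*y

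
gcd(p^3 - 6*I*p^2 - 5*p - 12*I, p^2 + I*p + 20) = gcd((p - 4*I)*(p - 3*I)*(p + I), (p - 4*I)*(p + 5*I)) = p - 4*I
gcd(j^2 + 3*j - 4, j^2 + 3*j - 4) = j^2 + 3*j - 4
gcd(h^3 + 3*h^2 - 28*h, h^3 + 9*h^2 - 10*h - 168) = h^2 + 3*h - 28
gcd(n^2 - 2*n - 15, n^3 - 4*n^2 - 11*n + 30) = n^2 - 2*n - 15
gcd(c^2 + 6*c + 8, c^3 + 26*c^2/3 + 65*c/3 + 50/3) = c + 2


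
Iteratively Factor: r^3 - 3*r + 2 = (r + 2)*(r^2 - 2*r + 1) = (r - 1)*(r + 2)*(r - 1)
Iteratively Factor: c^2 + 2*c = (c)*(c + 2)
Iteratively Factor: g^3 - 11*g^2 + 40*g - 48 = (g - 4)*(g^2 - 7*g + 12) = (g - 4)*(g - 3)*(g - 4)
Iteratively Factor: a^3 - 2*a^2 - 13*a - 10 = (a + 1)*(a^2 - 3*a - 10) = (a - 5)*(a + 1)*(a + 2)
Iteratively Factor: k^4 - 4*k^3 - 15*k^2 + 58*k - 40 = (k - 1)*(k^3 - 3*k^2 - 18*k + 40) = (k - 2)*(k - 1)*(k^2 - k - 20) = (k - 2)*(k - 1)*(k + 4)*(k - 5)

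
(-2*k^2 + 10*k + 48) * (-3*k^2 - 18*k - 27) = 6*k^4 + 6*k^3 - 270*k^2 - 1134*k - 1296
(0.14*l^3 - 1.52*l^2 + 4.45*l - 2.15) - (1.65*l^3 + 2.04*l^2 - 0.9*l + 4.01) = -1.51*l^3 - 3.56*l^2 + 5.35*l - 6.16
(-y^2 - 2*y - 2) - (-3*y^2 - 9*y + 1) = 2*y^2 + 7*y - 3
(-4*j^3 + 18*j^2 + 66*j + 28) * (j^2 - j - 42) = -4*j^5 + 22*j^4 + 216*j^3 - 794*j^2 - 2800*j - 1176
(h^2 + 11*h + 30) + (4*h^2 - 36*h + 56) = 5*h^2 - 25*h + 86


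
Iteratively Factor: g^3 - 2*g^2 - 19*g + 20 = (g - 5)*(g^2 + 3*g - 4) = (g - 5)*(g + 4)*(g - 1)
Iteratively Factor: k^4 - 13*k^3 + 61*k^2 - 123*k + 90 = (k - 3)*(k^3 - 10*k^2 + 31*k - 30) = (k - 3)*(k - 2)*(k^2 - 8*k + 15) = (k - 5)*(k - 3)*(k - 2)*(k - 3)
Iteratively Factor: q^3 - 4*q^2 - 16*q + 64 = (q + 4)*(q^2 - 8*q + 16) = (q - 4)*(q + 4)*(q - 4)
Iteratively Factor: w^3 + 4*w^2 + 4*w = (w + 2)*(w^2 + 2*w) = w*(w + 2)*(w + 2)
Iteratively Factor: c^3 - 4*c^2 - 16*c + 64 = (c - 4)*(c^2 - 16) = (c - 4)*(c + 4)*(c - 4)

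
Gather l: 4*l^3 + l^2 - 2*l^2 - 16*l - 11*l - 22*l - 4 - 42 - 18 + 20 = 4*l^3 - l^2 - 49*l - 44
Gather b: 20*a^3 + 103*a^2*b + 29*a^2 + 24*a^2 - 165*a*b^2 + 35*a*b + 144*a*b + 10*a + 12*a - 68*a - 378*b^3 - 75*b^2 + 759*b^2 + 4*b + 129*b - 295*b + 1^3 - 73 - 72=20*a^3 + 53*a^2 - 46*a - 378*b^3 + b^2*(684 - 165*a) + b*(103*a^2 + 179*a - 162) - 144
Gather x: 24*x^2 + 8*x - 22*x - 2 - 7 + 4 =24*x^2 - 14*x - 5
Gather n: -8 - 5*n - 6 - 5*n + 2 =-10*n - 12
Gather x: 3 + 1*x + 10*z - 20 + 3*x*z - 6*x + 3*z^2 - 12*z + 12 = x*(3*z - 5) + 3*z^2 - 2*z - 5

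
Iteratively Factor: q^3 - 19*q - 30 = (q + 3)*(q^2 - 3*q - 10) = (q - 5)*(q + 3)*(q + 2)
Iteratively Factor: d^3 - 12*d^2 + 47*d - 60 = (d - 5)*(d^2 - 7*d + 12) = (d - 5)*(d - 4)*(d - 3)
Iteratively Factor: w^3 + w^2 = (w)*(w^2 + w) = w^2*(w + 1)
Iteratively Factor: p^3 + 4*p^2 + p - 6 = (p + 2)*(p^2 + 2*p - 3) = (p - 1)*(p + 2)*(p + 3)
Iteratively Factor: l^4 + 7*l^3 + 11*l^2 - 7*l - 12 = (l - 1)*(l^3 + 8*l^2 + 19*l + 12) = (l - 1)*(l + 4)*(l^2 + 4*l + 3) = (l - 1)*(l + 3)*(l + 4)*(l + 1)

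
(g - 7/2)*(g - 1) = g^2 - 9*g/2 + 7/2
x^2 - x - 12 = (x - 4)*(x + 3)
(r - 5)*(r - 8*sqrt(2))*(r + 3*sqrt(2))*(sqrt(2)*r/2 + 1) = sqrt(2)*r^4/2 - 4*r^3 - 5*sqrt(2)*r^3/2 - 29*sqrt(2)*r^2 + 20*r^2 - 48*r + 145*sqrt(2)*r + 240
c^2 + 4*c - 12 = (c - 2)*(c + 6)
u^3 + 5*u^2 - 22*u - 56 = (u - 4)*(u + 2)*(u + 7)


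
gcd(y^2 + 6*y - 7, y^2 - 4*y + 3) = y - 1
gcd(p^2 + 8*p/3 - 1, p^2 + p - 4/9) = p - 1/3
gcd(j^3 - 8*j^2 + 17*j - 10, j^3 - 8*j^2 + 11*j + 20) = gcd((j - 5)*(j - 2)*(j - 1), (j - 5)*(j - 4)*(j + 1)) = j - 5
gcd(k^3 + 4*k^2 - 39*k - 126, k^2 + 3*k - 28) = k + 7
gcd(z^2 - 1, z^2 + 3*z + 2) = z + 1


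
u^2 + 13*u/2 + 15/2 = (u + 3/2)*(u + 5)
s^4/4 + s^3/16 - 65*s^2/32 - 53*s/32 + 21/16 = (s/4 + 1/2)*(s - 3)*(s - 1/2)*(s + 7/4)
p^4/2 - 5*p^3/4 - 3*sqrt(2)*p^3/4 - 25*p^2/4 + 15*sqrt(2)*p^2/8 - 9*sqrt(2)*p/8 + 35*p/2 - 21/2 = (p/2 + sqrt(2))*(p - 3/2)*(p - 1)*(p - 7*sqrt(2)/2)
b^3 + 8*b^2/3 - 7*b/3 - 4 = (b - 4/3)*(b + 1)*(b + 3)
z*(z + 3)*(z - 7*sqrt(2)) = z^3 - 7*sqrt(2)*z^2 + 3*z^2 - 21*sqrt(2)*z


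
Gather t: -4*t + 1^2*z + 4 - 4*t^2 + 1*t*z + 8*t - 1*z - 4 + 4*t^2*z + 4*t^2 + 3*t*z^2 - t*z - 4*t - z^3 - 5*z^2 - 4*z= 4*t^2*z + 3*t*z^2 - z^3 - 5*z^2 - 4*z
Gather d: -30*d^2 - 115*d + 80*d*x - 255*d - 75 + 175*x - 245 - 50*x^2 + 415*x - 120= -30*d^2 + d*(80*x - 370) - 50*x^2 + 590*x - 440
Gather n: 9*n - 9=9*n - 9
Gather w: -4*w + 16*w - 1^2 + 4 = 12*w + 3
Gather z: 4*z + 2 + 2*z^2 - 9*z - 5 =2*z^2 - 5*z - 3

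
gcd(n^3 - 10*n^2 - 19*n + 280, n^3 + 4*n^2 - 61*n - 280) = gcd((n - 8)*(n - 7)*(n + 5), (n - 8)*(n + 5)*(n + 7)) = n^2 - 3*n - 40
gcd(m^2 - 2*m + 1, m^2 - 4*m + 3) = m - 1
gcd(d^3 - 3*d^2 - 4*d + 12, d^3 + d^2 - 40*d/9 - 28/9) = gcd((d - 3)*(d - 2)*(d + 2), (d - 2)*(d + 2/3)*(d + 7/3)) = d - 2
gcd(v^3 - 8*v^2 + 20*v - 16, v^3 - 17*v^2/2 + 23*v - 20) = v^2 - 6*v + 8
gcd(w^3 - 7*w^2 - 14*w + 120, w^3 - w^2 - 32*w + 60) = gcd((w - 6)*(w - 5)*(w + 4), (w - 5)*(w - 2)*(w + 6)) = w - 5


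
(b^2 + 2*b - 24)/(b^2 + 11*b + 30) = (b - 4)/(b + 5)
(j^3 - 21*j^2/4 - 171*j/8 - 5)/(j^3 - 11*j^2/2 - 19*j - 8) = (8*j^2 + 22*j + 5)/(4*(2*j^2 + 5*j + 2))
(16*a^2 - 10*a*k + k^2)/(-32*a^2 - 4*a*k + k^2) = (-2*a + k)/(4*a + k)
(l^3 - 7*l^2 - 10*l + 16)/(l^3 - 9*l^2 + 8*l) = (l + 2)/l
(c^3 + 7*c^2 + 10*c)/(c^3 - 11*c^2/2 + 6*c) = 2*(c^2 + 7*c + 10)/(2*c^2 - 11*c + 12)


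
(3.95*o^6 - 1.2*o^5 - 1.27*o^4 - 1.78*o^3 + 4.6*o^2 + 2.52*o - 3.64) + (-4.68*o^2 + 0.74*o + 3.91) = 3.95*o^6 - 1.2*o^5 - 1.27*o^4 - 1.78*o^3 - 0.0800000000000001*o^2 + 3.26*o + 0.27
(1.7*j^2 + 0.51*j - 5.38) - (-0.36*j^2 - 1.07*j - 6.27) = 2.06*j^2 + 1.58*j + 0.89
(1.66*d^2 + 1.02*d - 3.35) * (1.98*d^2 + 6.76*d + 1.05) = 3.2868*d^4 + 13.2412*d^3 + 2.0052*d^2 - 21.575*d - 3.5175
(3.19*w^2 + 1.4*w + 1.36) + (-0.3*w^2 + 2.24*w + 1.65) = 2.89*w^2 + 3.64*w + 3.01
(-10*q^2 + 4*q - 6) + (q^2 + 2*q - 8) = -9*q^2 + 6*q - 14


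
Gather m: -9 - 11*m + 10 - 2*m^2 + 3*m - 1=-2*m^2 - 8*m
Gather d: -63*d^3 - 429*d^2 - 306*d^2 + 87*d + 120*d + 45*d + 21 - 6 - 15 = -63*d^3 - 735*d^2 + 252*d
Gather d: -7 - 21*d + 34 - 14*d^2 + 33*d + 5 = -14*d^2 + 12*d + 32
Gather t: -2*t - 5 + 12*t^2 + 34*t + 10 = 12*t^2 + 32*t + 5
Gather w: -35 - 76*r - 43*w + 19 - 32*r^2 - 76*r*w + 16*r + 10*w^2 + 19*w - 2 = -32*r^2 - 60*r + 10*w^2 + w*(-76*r - 24) - 18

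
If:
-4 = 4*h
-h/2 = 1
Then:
No Solution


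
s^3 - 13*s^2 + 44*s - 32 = (s - 8)*(s - 4)*(s - 1)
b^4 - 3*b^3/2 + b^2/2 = b^2*(b - 1)*(b - 1/2)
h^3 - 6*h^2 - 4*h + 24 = (h - 6)*(h - 2)*(h + 2)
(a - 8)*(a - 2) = a^2 - 10*a + 16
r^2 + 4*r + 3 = (r + 1)*(r + 3)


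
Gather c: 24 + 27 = 51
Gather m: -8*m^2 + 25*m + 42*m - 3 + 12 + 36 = -8*m^2 + 67*m + 45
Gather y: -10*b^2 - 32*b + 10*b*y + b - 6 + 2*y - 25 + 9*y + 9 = -10*b^2 - 31*b + y*(10*b + 11) - 22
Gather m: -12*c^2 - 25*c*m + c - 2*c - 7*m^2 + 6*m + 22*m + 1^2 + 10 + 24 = -12*c^2 - c - 7*m^2 + m*(28 - 25*c) + 35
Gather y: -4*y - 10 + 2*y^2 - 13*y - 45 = 2*y^2 - 17*y - 55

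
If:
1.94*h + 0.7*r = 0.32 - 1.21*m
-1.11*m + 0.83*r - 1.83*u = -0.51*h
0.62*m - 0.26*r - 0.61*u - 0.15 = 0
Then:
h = -43.3602393476189*u - 3.43973947117591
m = 29.7861404313905*u + 2.56906837999082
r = 68.6823348748544*u + 5.54931690613196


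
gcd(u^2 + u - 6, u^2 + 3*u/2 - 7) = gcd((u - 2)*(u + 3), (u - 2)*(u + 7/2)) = u - 2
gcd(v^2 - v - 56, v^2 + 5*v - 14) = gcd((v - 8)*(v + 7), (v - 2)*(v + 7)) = v + 7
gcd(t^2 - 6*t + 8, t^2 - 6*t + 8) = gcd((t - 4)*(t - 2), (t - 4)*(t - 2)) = t^2 - 6*t + 8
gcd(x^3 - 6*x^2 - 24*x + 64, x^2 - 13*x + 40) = x - 8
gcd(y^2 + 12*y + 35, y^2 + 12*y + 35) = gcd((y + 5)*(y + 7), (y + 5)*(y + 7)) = y^2 + 12*y + 35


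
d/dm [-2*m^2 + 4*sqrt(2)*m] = -4*m + 4*sqrt(2)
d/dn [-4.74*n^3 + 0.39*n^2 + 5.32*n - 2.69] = -14.22*n^2 + 0.78*n + 5.32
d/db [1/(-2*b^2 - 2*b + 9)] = 2*(2*b + 1)/(2*b^2 + 2*b - 9)^2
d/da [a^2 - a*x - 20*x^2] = 2*a - x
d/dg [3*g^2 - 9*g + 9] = 6*g - 9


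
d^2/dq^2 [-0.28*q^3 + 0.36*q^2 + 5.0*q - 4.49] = 0.72 - 1.68*q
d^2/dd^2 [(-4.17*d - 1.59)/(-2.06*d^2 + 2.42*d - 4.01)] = ((13.632 - 51.5412*d)*(2.06*d^2 - 2.42*d + 4.01) + (4.12*d - 2.42)*(4.17*d + 1.59)*(8.24*d - 4.84))/(2.06*d^2 - 2.42*d + 4.01)^3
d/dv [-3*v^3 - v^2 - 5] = v*(-9*v - 2)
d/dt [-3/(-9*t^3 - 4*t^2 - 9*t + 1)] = 3*(-27*t^2 - 8*t - 9)/(9*t^3 + 4*t^2 + 9*t - 1)^2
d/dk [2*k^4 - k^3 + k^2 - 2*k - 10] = 8*k^3 - 3*k^2 + 2*k - 2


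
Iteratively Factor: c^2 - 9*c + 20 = (c - 5)*(c - 4)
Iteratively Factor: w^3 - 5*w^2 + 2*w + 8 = (w + 1)*(w^2 - 6*w + 8) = (w - 2)*(w + 1)*(w - 4)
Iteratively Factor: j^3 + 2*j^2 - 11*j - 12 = (j - 3)*(j^2 + 5*j + 4) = (j - 3)*(j + 1)*(j + 4)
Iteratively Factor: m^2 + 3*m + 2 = (m + 1)*(m + 2)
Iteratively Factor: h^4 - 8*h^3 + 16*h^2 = (h)*(h^3 - 8*h^2 + 16*h) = h*(h - 4)*(h^2 - 4*h) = h*(h - 4)^2*(h)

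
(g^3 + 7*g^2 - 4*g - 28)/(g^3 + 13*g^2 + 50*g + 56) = (g - 2)/(g + 4)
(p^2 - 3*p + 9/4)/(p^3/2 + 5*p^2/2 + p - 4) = (4*p^2 - 12*p + 9)/(2*(p^3 + 5*p^2 + 2*p - 8))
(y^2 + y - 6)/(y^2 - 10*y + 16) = (y + 3)/(y - 8)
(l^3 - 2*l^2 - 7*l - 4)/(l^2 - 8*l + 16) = (l^2 + 2*l + 1)/(l - 4)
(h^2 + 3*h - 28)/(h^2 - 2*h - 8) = (h + 7)/(h + 2)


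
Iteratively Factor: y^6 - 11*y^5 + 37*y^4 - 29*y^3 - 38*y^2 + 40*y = (y - 2)*(y^5 - 9*y^4 + 19*y^3 + 9*y^2 - 20*y) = (y - 5)*(y - 2)*(y^4 - 4*y^3 - y^2 + 4*y) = y*(y - 5)*(y - 2)*(y^3 - 4*y^2 - y + 4) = y*(y - 5)*(y - 2)*(y + 1)*(y^2 - 5*y + 4) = y*(y - 5)*(y - 2)*(y - 1)*(y + 1)*(y - 4)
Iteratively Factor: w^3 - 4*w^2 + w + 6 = (w - 3)*(w^2 - w - 2) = (w - 3)*(w + 1)*(w - 2)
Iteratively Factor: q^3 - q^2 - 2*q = (q + 1)*(q^2 - 2*q) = q*(q + 1)*(q - 2)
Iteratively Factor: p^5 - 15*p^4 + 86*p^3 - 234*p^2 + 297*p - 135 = (p - 3)*(p^4 - 12*p^3 + 50*p^2 - 84*p + 45) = (p - 3)^2*(p^3 - 9*p^2 + 23*p - 15) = (p - 5)*(p - 3)^2*(p^2 - 4*p + 3) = (p - 5)*(p - 3)^3*(p - 1)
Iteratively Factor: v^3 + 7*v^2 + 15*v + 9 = (v + 3)*(v^2 + 4*v + 3) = (v + 1)*(v + 3)*(v + 3)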